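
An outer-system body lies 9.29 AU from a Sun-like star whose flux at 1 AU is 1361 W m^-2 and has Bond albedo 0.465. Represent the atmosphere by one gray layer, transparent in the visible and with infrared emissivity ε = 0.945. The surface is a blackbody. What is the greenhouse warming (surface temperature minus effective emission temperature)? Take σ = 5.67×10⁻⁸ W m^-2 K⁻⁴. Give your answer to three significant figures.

By the inverse-square law, S = 1361/9.29² = 15.77 W m^-2.
At the top of the atmosphere, σT_e⁴ = S(1−α)/4 = 2.109 W m^-2, giving T_e = 78.10 K.
Surface balance with a leaky layer gives σT_s⁴ = σT_e⁴·2/(2−ε), so T_s = T_e·[2/(2−0.945)]^(1/4) = 91.64 K.
Greenhouse warming: T_s − T_e = 13.54 K.

13.5 K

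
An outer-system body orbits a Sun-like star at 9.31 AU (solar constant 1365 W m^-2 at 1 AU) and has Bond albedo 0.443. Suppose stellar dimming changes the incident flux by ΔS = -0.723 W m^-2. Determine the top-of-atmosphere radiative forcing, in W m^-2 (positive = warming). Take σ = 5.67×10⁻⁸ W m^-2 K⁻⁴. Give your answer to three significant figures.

By the inverse-square law, S = 1365/9.31² = 15.75 W m^-2.
TOA radiative forcing: ΔF = (1−α)ΔS/4 = 0.557·(-0.723)/4 = -0.1007 W m^-2.

-0.101 W m^-2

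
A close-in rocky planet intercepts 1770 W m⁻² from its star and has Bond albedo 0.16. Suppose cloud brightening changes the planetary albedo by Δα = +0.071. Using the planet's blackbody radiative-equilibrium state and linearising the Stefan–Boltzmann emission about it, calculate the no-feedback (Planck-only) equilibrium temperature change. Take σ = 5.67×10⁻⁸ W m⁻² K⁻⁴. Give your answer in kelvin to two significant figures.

-6.0 K

The baseline emission temperature is T_e = 284.5 K.
TOA radiative forcing: ΔF = −S·Δα/4 = −1770·(+0.071)/4 = -31.42 W m⁻².
The Planck feedback parameter is 4σT_e³ = 5.225 W m⁻²/K.
So ΔT₀ = -31.42/5.225 = -6.01 K.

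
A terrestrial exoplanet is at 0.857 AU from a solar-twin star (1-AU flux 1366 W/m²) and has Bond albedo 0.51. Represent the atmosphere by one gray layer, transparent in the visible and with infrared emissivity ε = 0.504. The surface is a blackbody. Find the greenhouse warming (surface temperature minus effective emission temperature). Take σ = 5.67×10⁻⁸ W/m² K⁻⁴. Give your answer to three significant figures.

19.0 kelvin

Irradiance scales as 1/d², so S = 1366 W/m² × (1/0.857)² = 1860 W/m².
The planet radiates to space at T_e = [S(1−α)/(4σ)]^(1/4) = 251.8 K.
Surface balance with a leaky layer gives σT_s⁴ = σT_e⁴·2/(2−ε), so T_s = T_e·[2/(2−0.504)]^(1/4) = 270.7 K.
Greenhouse warming: T_s − T_e = 18.96 K.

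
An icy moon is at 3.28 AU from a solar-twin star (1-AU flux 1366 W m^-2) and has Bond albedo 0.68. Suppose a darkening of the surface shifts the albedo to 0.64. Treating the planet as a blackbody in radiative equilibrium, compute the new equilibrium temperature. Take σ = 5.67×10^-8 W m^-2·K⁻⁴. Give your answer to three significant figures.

Irradiance scales as 1/d², so S = 1366 W m^-2 × (1/3.28)² = 127.0 W m^-2.
New equilibrium: T₂ = [(1−0.64)·127.0/(4σ)]^(1/4) = 119.1 K.

119 K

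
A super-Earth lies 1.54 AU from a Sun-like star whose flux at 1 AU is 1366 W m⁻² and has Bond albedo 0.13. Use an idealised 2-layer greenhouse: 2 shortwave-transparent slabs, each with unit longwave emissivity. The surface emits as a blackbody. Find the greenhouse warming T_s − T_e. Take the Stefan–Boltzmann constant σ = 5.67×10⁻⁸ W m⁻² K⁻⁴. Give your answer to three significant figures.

68.5 K

By the inverse-square law, S = 1366/1.54² = 576.0 W m⁻².
The effective emission temperature is T_e = [S(1−α)/(4σ)]^¼ = 216.8 K.
T_s = (N+1)^(1/4)·T_e = 285.3 K.
Warming: T_s − T_e = 68.53 K.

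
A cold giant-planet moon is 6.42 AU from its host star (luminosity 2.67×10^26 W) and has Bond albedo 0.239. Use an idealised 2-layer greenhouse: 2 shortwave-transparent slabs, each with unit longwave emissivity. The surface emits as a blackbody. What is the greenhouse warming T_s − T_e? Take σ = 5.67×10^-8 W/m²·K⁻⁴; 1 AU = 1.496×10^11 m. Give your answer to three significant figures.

d = 6.42 × 1.496×10^11 m = 9.604×10^11 m.
Spreading L over a sphere of radius d: S = 2.67×10^26/(4π·9.60×10^11²) = 23.03 W/m².
Top-of-atmosphere balance: σT_e⁴ = S(1−α)/4 = 4.382 W/m² → T_e = 93.76 K.
Surface: T_s = (3)^¼·T_e = 123.4 K.
So the greenhouse effect raises the surface by 123.4 − 93.76 = 29.64 K.

29.6 K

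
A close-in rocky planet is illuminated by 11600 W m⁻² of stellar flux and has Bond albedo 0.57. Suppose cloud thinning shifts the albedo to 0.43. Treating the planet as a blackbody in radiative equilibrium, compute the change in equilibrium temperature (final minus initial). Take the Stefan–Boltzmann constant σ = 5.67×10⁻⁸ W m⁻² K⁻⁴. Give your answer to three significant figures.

With α = 0.57, T₁ = 385.1 K.
With α = 0.43, T₂ = 413.2 K.
Change: 413.2 − 385.1 = 28.11 K.

28.1 K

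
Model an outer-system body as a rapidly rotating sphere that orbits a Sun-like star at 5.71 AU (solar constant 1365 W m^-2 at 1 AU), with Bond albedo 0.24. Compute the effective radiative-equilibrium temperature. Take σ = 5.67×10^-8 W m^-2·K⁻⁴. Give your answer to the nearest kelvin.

By the inverse-square law, S = 1365/5.71² = 41.87 W m^-2.
Absorbed flux (global mean): S(1−α)/4 = 41.87·0.76/4 = 7.955 W m^-2.
Set σT⁴ = 7.955 → T = (7.955/σ)^(1/4) = 108.8 K.

109 K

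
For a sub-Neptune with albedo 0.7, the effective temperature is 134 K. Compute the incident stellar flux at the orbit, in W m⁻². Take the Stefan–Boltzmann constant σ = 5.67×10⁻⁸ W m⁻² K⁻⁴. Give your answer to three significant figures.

244 W m⁻²

From S(1−α)/4 = σT⁴: S = 4σT⁴/(1−α).
σT⁴ = 5.67×10⁻⁸·(134)⁴ = 18.28 W m⁻².
S = 4·18.28/0.3 = 243.7 W m⁻².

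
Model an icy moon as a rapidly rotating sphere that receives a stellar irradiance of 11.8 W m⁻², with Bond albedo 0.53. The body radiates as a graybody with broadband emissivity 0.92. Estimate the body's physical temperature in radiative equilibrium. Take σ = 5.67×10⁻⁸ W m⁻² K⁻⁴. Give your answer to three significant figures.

The planet absorbs (1−α)S over its disc πR² and re-emits over 4πR², so the mean absorbed flux is (1−0.53)·11.80/4 = 1.387 W m⁻².
Radiative balance εσT⁴ = 1.387 gives T = [1.387/(0.92·σ)]^(1/4) = 71.80 K.

71.8 K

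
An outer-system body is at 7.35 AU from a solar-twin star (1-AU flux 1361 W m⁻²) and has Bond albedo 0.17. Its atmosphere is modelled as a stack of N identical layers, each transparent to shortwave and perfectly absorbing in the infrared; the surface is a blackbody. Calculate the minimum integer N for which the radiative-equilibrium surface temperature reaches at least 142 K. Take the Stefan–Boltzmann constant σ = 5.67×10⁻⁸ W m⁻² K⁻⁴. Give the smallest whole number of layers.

4

Irradiance scales as 1/d², so S = 1361 W m⁻² × (1/7.35)² = 25.19 W m⁻².
The effective emission temperature is T_e = [S(1−α)/(4σ)]^¼ = 97.99 K.
Need (N+1)T_e⁴ ≥ T_s⁴, i.e. N+1 ≥ (142/97.99)⁴ = 4.410.
So N ≥ 3.410; the smallest integer is N = 4.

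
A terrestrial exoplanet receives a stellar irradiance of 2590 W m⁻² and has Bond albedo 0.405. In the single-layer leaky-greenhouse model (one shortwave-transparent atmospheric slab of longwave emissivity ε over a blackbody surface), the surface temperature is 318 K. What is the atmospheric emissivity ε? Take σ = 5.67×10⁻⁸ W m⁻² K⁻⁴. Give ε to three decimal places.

Effective temperature: T_e = [S(1−α)/(4σ)]^(1/4) = 287.1 K.
Since (2−ε)/2 = (T_e/T_s)⁴ = 0.6645, ε = 0.6711.

0.671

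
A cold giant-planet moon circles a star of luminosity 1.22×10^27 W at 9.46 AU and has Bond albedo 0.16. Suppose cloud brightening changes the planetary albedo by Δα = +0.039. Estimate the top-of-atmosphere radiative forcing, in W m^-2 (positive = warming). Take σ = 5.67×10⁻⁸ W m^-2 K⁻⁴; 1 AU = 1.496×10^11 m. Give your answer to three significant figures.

-0.473 W m^-2

Orbital distance: d = 9.46 AU = 1.415×10^12 m.
S = L/(4πd²) = 48.47 W m^-2.
TOA radiative forcing: ΔF = −S·Δα/4 = −48.47·(+0.039)/4 = -0.4726 W m^-2.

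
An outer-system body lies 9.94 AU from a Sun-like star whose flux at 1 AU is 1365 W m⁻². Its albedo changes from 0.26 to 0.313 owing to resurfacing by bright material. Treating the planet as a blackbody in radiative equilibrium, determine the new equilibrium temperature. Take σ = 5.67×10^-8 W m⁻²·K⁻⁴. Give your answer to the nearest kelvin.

By the inverse-square law, S = 1365/9.94² = 13.82 W m⁻².
With the new albedo, S(1−α₂)/4 = 2.373 W m⁻², so T₂ = 80.43 K.

80 K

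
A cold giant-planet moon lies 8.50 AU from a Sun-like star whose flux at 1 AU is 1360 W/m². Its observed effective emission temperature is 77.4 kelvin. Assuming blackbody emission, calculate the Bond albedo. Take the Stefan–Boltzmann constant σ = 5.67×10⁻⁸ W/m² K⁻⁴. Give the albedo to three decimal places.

0.568

Flux at the orbit: S = 1360/(8.50)² = 18.82 W/m².
From σT⁴ = S(1−α)/4 we invert for α: 1−α = 4σT⁴/S.
σT⁴ = 2.035 W/m², so 4σT⁴ = 8.140 W/m².
1−α = 8.140/18.82 = 0.4324, so α = 0.5676.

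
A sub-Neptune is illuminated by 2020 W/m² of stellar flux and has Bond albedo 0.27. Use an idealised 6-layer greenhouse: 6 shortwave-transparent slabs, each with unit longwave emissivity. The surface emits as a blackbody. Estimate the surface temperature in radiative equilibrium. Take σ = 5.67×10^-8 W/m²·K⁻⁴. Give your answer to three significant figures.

The effective emission temperature is T_e = [S(1−α)/(4σ)]^¼ = 284.0 K.
With N = 6 opaque layers, T_s = (N+1)^(1/4)·T_e = 7^(1/4)·284.0 = 461.9 K.

462 kelvin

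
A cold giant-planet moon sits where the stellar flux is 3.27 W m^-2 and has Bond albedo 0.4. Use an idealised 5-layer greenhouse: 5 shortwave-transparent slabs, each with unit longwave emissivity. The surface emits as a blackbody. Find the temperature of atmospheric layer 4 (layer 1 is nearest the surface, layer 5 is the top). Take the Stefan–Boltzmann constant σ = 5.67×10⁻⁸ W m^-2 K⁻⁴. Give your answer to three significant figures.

OLR = S(1−α)/4 = 0.4905 W m^-2; the top layer radiates at T_e = 54.23 K.
Each opaque layer satisfies 2T_j⁴ = T_{j−1}⁴ + T_{j+1}⁴, giving T_k⁴ = (N+1−k)T_e⁴.
T_4 = (2)^(1/4)·54.23 = 64.49 K.

64.5 K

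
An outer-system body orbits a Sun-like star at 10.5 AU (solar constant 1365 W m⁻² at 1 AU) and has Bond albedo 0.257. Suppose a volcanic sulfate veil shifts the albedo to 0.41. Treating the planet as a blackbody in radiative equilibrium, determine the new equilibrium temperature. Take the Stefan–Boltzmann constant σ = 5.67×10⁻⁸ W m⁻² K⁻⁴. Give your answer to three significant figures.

75.3 kelvin

Irradiance scales as 1/d², so S = 1365 W m⁻² × (1/10.5)² = 12.38 W m⁻².
With the new albedo, S(1−α₂)/4 = 1.826 W m⁻², so T₂ = 75.33 K.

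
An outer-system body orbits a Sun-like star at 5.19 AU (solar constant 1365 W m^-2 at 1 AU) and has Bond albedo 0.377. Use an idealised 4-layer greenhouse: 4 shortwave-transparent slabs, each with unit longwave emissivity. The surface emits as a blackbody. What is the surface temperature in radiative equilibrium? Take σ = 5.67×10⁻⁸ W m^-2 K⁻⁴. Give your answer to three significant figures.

Irradiance scales as 1/d², so S = 1365 W m^-2 × (1/5.19)² = 50.68 W m^-2.
The effective emission temperature is T_e = [S(1−α)/(4σ)]^¼ = 108.6 K.
Layer-by-layer balance gives σT_s⁴ = (N+1)σT_e⁴, so T_s = 5^¼·108.6 = 162.4 K.

162 kelvin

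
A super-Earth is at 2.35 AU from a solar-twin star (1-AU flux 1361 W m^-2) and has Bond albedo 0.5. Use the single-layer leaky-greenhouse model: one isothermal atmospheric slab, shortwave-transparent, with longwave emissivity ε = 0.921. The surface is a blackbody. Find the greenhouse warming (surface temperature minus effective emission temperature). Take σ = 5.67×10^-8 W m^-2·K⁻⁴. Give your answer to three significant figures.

25.5 K

By the inverse-square law, S = 1361/2.35² = 246.4 W m^-2.
Effective emission temperature (TOA balance): σT_e⁴ = S(1−α)/4 = 30.81 W m^-2 → T_e = 152.7 K.
For a single slab of emissivity ε, T_s⁴ = 2T_e⁴/(2−ε); thus T_s = 152.7·(1.854)^(1/4) = 178.1 K.
T_s − T_e = 178.1 − 152.7 = 25.47 K.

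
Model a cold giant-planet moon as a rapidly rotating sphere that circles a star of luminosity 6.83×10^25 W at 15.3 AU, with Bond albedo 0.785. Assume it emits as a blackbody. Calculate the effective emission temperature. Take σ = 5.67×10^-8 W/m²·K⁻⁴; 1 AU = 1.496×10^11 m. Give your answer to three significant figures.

31.5 K

d = 15.3 × 1.496×10^11 m = 2.289×10^12 m.
Flux at the orbit: S = L/(4πd²) = 6.83×10^25/(4π·(2.29×10^12)²) = 1.037 W/m².
Absorbed flux (global mean): S(1−α)/4 = 1.037·0.215/4 = 0.05576 W/m².
Balancing against σT⁴: T = (0.05576/5.67×10⁻⁸)^(1/4) = 31.49 K.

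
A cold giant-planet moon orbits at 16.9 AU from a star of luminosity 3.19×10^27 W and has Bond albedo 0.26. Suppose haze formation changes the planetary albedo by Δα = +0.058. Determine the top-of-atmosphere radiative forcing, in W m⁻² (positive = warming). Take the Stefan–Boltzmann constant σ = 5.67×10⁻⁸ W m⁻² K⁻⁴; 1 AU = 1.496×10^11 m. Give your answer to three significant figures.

-0.576 W m⁻²

Orbital distance: d = 16.9 AU = 2.528×10^12 m.
S = L/(4πd²) = 39.71 W m⁻².
ΔF = −(S/4)Δα = −(39.71/4)×(+0.058) = -0.5759 W m⁻².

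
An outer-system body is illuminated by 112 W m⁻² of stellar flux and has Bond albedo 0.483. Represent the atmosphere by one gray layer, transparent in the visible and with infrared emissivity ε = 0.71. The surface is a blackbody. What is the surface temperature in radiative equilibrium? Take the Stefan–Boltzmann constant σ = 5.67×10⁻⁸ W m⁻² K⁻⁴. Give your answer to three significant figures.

The planet radiates to space at T_e = [S(1−α)/(4σ)]^(1/4) = 126.4 K.
Surface balance with a leaky layer gives σT_s⁴ = σT_e⁴·2/(2−ε), so T_s = T_e·[2/(2−0.71)]^(1/4) = 141.1 K.

141 K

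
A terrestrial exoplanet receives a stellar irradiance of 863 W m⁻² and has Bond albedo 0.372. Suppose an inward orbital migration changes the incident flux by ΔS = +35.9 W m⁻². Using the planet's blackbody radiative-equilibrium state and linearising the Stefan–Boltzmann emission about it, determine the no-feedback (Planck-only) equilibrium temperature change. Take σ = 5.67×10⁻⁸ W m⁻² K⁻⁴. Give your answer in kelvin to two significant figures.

The baseline emission temperature is T_e = 221.1 K.
ΔF = Δ[S(1−α)]/4 = (1−0.372)·+35.9/4 = 5.636 W m⁻².
Linearising σT⁴ gives d(σT⁴)/dT = 4σT_e³ = 2.451 W m⁻² per K.
Hence the no-feedback warming is ΔF/(4σT_e³) = 2.30 K.

2.3 kelvin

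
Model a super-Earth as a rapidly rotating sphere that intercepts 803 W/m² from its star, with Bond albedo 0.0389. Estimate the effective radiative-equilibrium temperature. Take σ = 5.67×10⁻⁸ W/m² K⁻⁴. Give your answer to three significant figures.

242 kelvin

Averaging over the sphere, the absorbed flux is S(1−α)/4 = 192.9 W/m².
Set σT⁴ = 192.9 → T = (192.9/σ)^(1/4) = 241.5 K.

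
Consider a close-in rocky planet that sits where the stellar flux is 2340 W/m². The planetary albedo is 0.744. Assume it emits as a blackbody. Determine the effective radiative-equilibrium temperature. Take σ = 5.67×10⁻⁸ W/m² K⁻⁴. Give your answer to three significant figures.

The planet absorbs (1−α)S over its disc πR² and re-emits over 4πR², so the mean absorbed flux is (1−0.744)·2340/4 = 149.8 W/m².
Set σT⁴ = 149.8 → T = (149.8/σ)^(1/4) = 226.7 K.

227 kelvin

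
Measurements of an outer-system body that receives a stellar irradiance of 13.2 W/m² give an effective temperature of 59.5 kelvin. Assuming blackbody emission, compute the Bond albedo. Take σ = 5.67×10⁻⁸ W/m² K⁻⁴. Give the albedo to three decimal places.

0.785

Energy balance: S(1−α)/4 = σT⁴, so 1−α = 4σT⁴/S.
σT⁴ = 0.7106 W/m², so 4σT⁴ = 2.843 W/m².
Hence α = 1 − 2.843/13.20 = 0.7847.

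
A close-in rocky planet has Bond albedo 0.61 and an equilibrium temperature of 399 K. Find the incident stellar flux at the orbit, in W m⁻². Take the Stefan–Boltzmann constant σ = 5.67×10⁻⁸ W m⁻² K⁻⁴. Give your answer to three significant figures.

From S(1−α)/4 = σT⁴: S = 4σT⁴/(1−α).
The emitted flux is σT⁴ = 1437 W m⁻².
S = 4·1437/0.39 = 14740 W m⁻².

14700 W m⁻²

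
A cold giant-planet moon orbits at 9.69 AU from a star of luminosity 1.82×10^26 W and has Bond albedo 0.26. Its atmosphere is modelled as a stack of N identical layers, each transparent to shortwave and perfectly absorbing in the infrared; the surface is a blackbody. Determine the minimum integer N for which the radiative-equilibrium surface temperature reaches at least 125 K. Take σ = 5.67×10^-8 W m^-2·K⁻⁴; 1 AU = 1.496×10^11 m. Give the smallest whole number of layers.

10

Orbital distance: d = 9.69 AU = 1.450×10^12 m.
Spreading L over a sphere of radius d: S = 1.82×10^26/(4π·1.45×10^12²) = 6.892 W m^-2.
OLR = S(1−α)/4 = 1.275 W m^-2; the top layer radiates at T_e = 68.86 K.
T_s = (N+1)^(1/4)·T_e ≥ 125 K requires N+1 ≥ (T_s/T_e)⁴ = (125/68.86)⁴ = 10.857.
Rounding up, N = 10.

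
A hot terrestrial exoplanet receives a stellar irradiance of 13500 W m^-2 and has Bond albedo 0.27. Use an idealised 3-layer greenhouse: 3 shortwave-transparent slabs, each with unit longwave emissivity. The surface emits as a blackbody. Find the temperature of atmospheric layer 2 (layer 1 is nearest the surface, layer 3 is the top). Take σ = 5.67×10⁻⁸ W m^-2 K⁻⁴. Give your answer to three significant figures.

543 kelvin

OLR = S(1−α)/4 = 2464 W m^-2; the top layer radiates at T_e = 456.6 K.
In the N-layer model, layer k (counted from the surface) has T_k = (N+1−k)^(1/4)·T_e.
With k = 2: T_2 = (3+1−2)^¼·456.6 K = 543.0 K.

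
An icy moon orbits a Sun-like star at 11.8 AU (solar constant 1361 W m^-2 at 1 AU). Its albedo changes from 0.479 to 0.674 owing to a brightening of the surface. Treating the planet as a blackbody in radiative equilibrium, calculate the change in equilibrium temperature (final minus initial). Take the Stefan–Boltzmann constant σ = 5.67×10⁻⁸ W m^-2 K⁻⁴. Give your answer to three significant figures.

Irradiance scales as 1/d², so S = 1361 W m^-2 × (1/11.8)² = 9.774 W m^-2.
With α = 0.479, T₁ = 68.84 K.
After:  T₂ = [9.774·0.326/(4σ)]^(1/4) = 61.22 K.
Change: 61.22 − 68.84 = -7.614 K.

-7.61 K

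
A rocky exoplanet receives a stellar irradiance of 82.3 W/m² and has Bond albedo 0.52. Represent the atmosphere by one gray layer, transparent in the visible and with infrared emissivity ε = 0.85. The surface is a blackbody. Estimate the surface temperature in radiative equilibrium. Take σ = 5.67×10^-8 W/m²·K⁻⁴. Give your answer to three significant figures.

132 K

At the top of the atmosphere, σT_e⁴ = S(1−α)/4 = 9.876 W/m², giving T_e = 114.9 K.
For a single slab of emissivity ε, T_s⁴ = 2T_e⁴/(2−ε); thus T_s = 114.9·(1.739)^(1/4) = 131.9 K.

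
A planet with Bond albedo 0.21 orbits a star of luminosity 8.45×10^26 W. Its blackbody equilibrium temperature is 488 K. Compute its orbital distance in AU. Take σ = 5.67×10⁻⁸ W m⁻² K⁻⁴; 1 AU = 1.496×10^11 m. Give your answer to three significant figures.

Energy balance gives S = 4σT⁴/(1−α) = 16280 W m⁻².
From L = 4πd²S, d = √(8.45×10^26/(4π·16280)) = 6.427×10^10 m = 0.4296 AU.

0.430 AU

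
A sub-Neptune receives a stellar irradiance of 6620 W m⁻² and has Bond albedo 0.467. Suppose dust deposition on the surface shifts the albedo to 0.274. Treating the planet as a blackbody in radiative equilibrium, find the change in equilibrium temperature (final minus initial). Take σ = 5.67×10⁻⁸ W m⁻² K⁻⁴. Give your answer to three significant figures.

28.4 K

With α = 0.467, T₁ = 353.2 K.
Final:   T₂ = [S(1−0.274)/(4σ)]^(1/4) = 381.5 K.
ΔT = T₂ − T₁ = 28.37 K.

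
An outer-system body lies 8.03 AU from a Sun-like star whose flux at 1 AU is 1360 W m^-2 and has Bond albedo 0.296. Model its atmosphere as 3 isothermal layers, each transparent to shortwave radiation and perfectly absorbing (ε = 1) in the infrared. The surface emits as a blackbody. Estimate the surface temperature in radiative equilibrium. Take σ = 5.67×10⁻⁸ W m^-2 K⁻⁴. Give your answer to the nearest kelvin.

127 kelvin

By the inverse-square law, S = 1360/8.03² = 21.09 W m^-2.
The effective emission temperature is T_e = [S(1−α)/(4σ)]^¼ = 89.95 K.
With N = 3 opaque layers, T_s = (N+1)^(1/4)·T_e = 4^(1/4)·89.95 = 127.2 K.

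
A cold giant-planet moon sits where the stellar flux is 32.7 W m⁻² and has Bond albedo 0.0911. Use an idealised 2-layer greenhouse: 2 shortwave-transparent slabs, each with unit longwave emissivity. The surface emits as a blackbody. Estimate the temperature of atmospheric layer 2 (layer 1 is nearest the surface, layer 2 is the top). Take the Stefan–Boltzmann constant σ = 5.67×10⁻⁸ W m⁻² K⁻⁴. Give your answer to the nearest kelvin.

107 K

Top-of-atmosphere balance: σT_e⁴ = S(1−α)/4 = 7.430 W m⁻² → T_e = 107.0 K.
In the N-layer model, layer k (counted from the surface) has T_k = (N+1−k)^(1/4)·T_e.
With k = 2: T_2 = (2+1−2)^¼·107.0 K = 107.0 K.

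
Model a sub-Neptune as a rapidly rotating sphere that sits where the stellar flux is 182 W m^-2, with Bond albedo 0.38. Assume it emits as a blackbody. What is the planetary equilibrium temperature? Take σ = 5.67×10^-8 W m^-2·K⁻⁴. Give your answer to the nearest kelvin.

Absorbed flux (global mean): S(1−α)/4 = 182.0·0.62/4 = 28.21 W m^-2.
Balancing against σT⁴: T = (28.21/5.67×10⁻⁸)^(1/4) = 149.3 K.

149 K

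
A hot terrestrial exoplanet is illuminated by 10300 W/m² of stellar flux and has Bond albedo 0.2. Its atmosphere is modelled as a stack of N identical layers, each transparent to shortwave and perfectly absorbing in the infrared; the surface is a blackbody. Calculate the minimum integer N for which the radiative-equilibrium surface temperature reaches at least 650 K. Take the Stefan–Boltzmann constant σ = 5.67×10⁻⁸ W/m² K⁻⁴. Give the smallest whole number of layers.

4

Top-of-atmosphere balance: σT_e⁴ = S(1−α)/4 = 2060 W/m² → T_e = 436.6 K.
Need (N+1)T_e⁴ ≥ T_s⁴, i.e. N+1 ≥ (650/436.6)⁴ = 4.913.
So N ≥ 3.913; the smallest integer is N = 4.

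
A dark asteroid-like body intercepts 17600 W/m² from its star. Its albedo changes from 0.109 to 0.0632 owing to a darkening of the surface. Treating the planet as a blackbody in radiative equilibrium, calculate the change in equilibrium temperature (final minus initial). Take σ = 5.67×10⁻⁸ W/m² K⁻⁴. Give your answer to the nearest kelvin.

Before: T₁ = [17600·0.891/(4σ)]^(1/4) = 512.8 K.
Final:   T₂ = [S(1−0.0632)/(4σ)]^(1/4) = 519.3 K.
Change: 519.3 − 512.8 = 6.466 K.

6 K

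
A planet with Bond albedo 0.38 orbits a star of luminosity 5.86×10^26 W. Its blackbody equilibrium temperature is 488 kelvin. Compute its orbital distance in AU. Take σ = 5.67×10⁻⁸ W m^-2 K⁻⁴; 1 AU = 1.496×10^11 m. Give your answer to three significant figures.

0.317 AU

Required flux: S = 4σT⁴/(1−α) = 20750 W m^-2.
Then d = [L/(4πS)]^(1/2) = 4.741×10^10 m, i.e. 0.3169 AU.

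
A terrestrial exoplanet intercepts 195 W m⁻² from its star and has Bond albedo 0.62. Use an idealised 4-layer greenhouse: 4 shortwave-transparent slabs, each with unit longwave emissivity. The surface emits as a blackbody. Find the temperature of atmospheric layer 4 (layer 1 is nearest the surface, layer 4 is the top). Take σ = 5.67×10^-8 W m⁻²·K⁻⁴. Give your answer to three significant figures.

134 K

Top-of-atmosphere balance: σT_e⁴ = S(1−α)/4 = 18.52 W m⁻² → T_e = 134.4 K.
The net upward flux σT_e⁴ is constant between every pair of levels, so T_k⁴ = (N+1−k)T_e⁴.
T_4 = (1)^(1/4)·134.4 = 134.4 K.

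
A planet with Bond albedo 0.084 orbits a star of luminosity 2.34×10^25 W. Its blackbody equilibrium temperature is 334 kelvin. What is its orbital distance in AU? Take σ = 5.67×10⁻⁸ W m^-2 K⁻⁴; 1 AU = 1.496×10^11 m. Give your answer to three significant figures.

0.164 AU

Energy balance gives S = 4σT⁴/(1−α) = 3081 W m^-2.
Then d = [L/(4πS)]^(1/2) = 2.458×10^10 m, i.e. 0.1643 AU.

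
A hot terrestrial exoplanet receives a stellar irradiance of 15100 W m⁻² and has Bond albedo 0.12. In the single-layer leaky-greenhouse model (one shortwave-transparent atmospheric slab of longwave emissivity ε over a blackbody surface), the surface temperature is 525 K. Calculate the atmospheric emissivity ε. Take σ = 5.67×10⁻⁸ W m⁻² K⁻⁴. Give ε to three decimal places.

First, T_e = [15100·(1−0.12)/(4σ)]^(1/4) = 492.0 K.
T_s⁴ = T_e⁴·2/(2−ε) → ε = 2 − 2(T_e/T_s)⁴ = 2 − 2·(492.0/525)⁴ = 0.4576.

0.458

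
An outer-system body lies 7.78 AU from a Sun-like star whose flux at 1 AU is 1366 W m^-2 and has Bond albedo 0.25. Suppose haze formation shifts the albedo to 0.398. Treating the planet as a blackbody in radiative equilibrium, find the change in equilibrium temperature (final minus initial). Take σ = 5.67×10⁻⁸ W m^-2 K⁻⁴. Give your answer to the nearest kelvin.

Flux at the orbit: S = 1366/(7.78)² = 22.57 W m^-2.
With α = 0.25, T₁ = 92.95 K.
After:  T₂ = [22.57·0.602/(4σ)]^(1/4) = 87.98 K.
Change: 87.98 − 92.95 = -4.970 K.

-5 K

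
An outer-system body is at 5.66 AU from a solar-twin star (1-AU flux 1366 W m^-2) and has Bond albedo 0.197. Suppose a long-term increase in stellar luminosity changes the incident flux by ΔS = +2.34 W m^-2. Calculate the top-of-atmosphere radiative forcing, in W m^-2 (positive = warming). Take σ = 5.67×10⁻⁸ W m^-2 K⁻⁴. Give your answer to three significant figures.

By the inverse-square law, S = 1366/5.66² = 42.64 W m^-2.
ΔF = Δ[S(1−α)]/4 = (1−0.197)·+2.34/4 = 0.4698 W m^-2.

0.470 W m^-2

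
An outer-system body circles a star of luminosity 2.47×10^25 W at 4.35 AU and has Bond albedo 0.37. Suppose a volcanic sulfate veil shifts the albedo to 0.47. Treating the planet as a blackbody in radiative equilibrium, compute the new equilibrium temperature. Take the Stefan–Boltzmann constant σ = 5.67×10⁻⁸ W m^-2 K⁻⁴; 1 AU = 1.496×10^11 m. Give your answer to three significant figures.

57.4 K

d = 4.35 × 1.496×10^11 m = 6.508×10^11 m.
Flux at the orbit: S = L/(4πd²) = 2.47×10^25/(4π·(6.51×10^11)²) = 4.641 W m^-2.
With the new albedo, S(1−α₂)/4 = 0.6150 W m^-2, so T₂ = 57.39 K.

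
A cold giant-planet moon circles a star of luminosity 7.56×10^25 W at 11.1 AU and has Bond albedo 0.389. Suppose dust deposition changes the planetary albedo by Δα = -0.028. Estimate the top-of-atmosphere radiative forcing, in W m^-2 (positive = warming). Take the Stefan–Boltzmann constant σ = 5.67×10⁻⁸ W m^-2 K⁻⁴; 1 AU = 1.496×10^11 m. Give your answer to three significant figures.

0.0153 W m^-2

d = 11.1 × 1.496×10^11 m = 1.661×10^12 m.
Spreading L over a sphere of radius d: S = 7.56×10^25/(4π·1.66×10^12²) = 2.182 W m^-2.
The change in absorbed flux is Δ[S(1−α)/4] = −SΔα/4 = 0.01527 W m^-2.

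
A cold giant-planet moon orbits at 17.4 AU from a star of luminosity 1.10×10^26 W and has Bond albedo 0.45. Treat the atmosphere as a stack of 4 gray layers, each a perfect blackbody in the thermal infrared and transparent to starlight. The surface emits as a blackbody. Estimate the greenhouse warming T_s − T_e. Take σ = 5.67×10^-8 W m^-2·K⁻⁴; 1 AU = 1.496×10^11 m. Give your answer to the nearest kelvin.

21 kelvin

d = 17.4 × 1.496×10^11 m = 2.603×10^12 m.
S = L/(4πd²) = 1.292 W m^-2.
Top-of-atmosphere balance: σT_e⁴ = S(1−α)/4 = 0.1776 W m^-2 → T_e = 42.07 K.
Surface: T_s = (5)^¼·T_e = 62.91 K.
So the greenhouse effect raises the surface by 62.91 − 42.07 = 20.84 K.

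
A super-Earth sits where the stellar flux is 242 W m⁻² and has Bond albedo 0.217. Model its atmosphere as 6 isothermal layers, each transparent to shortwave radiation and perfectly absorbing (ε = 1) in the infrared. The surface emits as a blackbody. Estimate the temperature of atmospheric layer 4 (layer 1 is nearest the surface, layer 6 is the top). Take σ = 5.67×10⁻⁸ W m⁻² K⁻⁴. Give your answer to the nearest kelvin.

The effective emission temperature is T_e = [S(1−α)/(4σ)]^¼ = 170.0 K.
The net upward flux σT_e⁴ is constant between every pair of levels, so T_k⁴ = (N+1−k)T_e⁴.
With k = 4: T_4 = (6+1−4)^¼·170.0 K = 223.8 K.

224 K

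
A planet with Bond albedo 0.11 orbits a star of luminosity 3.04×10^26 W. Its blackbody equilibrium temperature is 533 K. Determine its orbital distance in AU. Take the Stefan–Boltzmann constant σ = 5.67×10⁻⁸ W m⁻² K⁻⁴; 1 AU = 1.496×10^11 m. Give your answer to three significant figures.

0.229 AU

Energy balance gives S = 4σT⁴/(1−α) = 20570 W m⁻².
S = L/(4πd²) → d = √(L/4πS) = √(3.04×10^26/(4π·20570)) = 3.430×10^10 m = 0.2293 AU.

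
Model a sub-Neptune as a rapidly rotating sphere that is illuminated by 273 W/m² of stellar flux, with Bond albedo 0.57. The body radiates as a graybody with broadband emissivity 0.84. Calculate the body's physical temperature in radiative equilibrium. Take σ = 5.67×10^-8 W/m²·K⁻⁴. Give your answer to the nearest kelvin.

158 K

Absorbed flux (global mean): S(1−α)/4 = 273.0·0.43/4 = 29.35 W/m².
Radiative balance εσT⁴ = 29.35 gives T = [29.35/(0.84·σ)]^(1/4) = 157.6 K.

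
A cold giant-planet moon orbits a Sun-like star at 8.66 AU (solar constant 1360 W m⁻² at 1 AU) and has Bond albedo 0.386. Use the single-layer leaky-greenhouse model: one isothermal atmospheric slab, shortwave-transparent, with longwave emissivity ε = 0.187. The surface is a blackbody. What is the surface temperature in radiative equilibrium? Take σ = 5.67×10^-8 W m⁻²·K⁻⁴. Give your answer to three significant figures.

Flux at the orbit: S = 1360/(8.66)² = 18.13 W m⁻².
The planet radiates to space at T_e = [S(1−α)/(4σ)]^(1/4) = 83.71 K.
The surface balance (absorbed SW + ε·downward IR = σT_s⁴) with T_a⁴ = T_s⁴/2 reduces to T_s = T_e·[2/(2−ε)]^¼ = 85.79 K.

85.8 kelvin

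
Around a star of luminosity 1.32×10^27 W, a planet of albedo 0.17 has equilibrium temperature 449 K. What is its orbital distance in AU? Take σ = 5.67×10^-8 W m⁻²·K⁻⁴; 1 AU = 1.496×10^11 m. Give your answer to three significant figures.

0.650 AU

Energy balance gives S = 4σT⁴/(1−α) = 11110 W m⁻².
Then d = [L/(4πS)]^(1/2) = 9.725×10^10 m, i.e. 0.6501 AU.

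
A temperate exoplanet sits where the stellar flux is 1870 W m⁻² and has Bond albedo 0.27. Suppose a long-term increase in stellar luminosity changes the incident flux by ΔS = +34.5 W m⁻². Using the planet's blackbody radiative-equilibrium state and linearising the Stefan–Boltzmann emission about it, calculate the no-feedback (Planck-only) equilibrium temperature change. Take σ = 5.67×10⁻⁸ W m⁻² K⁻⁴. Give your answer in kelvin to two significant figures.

1.3 kelvin

Unperturbed T_e = [1870·(1−0.27)/(4σ)]^¼ = 278.5 K.
TOA radiative forcing: ΔF = (1−α)ΔS/4 = 0.73·(+34.5)/4 = 6.296 W m⁻².
The Planck feedback parameter is 4σT_e³ = 4.901 W m⁻²/K.
ΔT₀ = ΔF/λ_P = 6.296/4.901 = 1.28 K.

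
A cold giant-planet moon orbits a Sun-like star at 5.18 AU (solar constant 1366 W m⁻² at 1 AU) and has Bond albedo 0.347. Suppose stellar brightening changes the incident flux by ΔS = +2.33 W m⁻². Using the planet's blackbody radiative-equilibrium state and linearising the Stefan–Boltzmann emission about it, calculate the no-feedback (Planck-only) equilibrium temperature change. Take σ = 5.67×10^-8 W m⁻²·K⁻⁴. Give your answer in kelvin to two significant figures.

1.3 K

Flux at the orbit: S = 1366/(5.18)² = 50.91 W m⁻².
Reference equilibrium: T_e = [S(1−α)/(4σ)]^(1/4) = 110.0 K.
ΔF = Δ[S(1−α)]/4 = (1−0.347)·+2.33/4 = 0.3804 W m⁻².
Linearising σT⁴ gives d(σT⁴)/dT = 4σT_e³ = 0.3021 W m⁻² per K.
So ΔT₀ = 0.3804/0.3021 = 1.26 K.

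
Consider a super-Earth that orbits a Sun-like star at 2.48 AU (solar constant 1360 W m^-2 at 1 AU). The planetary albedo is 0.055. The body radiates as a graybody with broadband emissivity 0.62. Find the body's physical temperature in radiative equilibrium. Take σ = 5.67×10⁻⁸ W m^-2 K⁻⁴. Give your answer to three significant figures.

196 kelvin

Flux at the orbit: S = 1360/(2.48)² = 221.1 W m^-2.
Averaging over the sphere, the absorbed flux is S(1−α)/4 = 52.24 W m^-2.
Equating to εσT⁴ with ε = 0.62: T = (52.24/0.62σ)^(1/4) = 196.3 K.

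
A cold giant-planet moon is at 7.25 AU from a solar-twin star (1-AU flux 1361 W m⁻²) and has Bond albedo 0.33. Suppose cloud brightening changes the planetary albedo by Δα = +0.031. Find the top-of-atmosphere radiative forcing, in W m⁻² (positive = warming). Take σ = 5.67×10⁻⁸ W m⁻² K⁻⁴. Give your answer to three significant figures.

Flux at the orbit: S = 1361/(7.25)² = 25.89 W m⁻².
The change in absorbed flux is Δ[S(1−α)/4] = −SΔα/4 = -0.2007 W m⁻².

-0.201 W m⁻²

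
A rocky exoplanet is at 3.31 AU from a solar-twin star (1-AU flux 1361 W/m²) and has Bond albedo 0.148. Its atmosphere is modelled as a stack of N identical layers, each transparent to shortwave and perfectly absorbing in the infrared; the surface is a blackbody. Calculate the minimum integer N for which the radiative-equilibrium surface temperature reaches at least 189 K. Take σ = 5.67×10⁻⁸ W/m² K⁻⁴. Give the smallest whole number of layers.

2

By the inverse-square law, S = 1361/3.31² = 124.2 W/m².
OLR = S(1−α)/4 = 26.46 W/m²; the top layer radiates at T_e = 147.0 K.
Need (N+1)T_e⁴ ≥ T_s⁴, i.e. N+1 ≥ (189/147.0)⁴ = 2.734.
Rounding up, N = 2.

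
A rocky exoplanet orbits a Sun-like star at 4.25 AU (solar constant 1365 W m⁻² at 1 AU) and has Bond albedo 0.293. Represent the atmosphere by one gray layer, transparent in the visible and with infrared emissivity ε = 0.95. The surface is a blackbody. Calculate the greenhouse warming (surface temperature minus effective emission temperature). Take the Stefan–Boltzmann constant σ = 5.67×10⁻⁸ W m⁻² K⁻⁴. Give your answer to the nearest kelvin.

22 K

By the inverse-square law, S = 1365/4.25² = 75.57 W m⁻².
At the top of the atmosphere, σT_e⁴ = S(1−α)/4 = 13.36 W m⁻², giving T_e = 123.9 K.
For a single slab of emissivity ε, T_s⁴ = 2T_e⁴/(2−ε); thus T_s = 123.9·(1.905)^(1/4) = 145.5 K.
T_s − T_e = 145.5 − 123.9 = 21.65 K.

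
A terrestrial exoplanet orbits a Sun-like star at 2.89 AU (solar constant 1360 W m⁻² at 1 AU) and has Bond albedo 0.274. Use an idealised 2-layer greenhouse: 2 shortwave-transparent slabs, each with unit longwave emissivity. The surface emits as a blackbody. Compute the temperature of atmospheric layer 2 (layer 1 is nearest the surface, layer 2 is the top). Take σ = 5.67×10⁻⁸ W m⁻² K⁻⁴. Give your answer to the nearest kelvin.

151 K

Flux at the orbit: S = 1360/(2.89)² = 162.8 W m⁻².
Top-of-atmosphere balance: σT_e⁴ = S(1−α)/4 = 29.55 W m⁻² → T_e = 151.1 K.
Each opaque layer satisfies 2T_j⁴ = T_{j−1}⁴ + T_{j+1}⁴, giving T_k⁴ = (N+1−k)T_e⁴.
T_2 = (1)^(1/4)·151.1 = 151.1 K.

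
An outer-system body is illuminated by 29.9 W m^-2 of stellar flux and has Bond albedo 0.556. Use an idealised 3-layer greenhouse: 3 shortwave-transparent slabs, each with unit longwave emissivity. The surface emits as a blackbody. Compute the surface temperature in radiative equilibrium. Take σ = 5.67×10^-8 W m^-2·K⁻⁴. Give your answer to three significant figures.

The effective emission temperature is T_e = [S(1−α)/(4σ)]^¼ = 87.47 K.
Layer-by-layer balance gives σT_s⁴ = (N+1)σT_e⁴, so T_s = 4^¼·87.47 = 123.7 K.

124 K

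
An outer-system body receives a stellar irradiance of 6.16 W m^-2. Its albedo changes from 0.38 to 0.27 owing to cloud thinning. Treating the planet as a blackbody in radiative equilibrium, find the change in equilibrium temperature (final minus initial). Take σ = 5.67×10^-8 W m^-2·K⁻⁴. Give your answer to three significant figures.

2.67 K

With α = 0.38, T₁ = 64.06 K.
Final:   T₂ = [S(1−0.27)/(4σ)]^(1/4) = 66.73 K.
Change: 66.73 − 64.06 = 2.670 K.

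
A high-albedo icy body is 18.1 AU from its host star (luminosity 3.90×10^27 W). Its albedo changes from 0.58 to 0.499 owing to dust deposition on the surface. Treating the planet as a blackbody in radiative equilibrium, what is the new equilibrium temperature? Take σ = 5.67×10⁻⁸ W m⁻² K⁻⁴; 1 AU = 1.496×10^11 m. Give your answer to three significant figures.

Orbital distance: d = 18.1 AU = 2.708×10^12 m.
Spreading L over a sphere of radius d: S = 3.90×10^27/(4π·2.71×10^12²) = 42.33 W m⁻².
T₂ = [S(1−α₂)/(4σ)]^(1/4) = [42.33·0.501/(4σ)]^(1/4) = 98.33 K.

98.3 K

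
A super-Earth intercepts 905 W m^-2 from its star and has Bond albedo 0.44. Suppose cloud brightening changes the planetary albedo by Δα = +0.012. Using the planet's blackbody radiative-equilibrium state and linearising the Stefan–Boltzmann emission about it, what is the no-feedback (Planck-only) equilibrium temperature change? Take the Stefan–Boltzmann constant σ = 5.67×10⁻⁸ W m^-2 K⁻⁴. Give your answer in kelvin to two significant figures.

Reference equilibrium: T_e = [S(1−α)/(4σ)]^(1/4) = 217.4 K.
TOA radiative forcing: ΔF = −S·Δα/4 = −905.0·(+0.012)/4 = -2.715 W m^-2.
Planck response: λ_P = 4σT_e³ = 4·5.67×10⁻⁸·(217.4)³ = 2.331 W m^-2/K.
ΔT₀ = ΔF/λ_P = -2.715/2.331 = -1.16 K.

-1.2 kelvin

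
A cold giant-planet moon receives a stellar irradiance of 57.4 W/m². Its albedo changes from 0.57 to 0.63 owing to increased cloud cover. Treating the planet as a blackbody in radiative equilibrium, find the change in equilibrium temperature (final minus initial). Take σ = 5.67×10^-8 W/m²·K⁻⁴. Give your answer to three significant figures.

Before: T₁ = [57.40·0.43/(4σ)]^(1/4) = 102.1 K.
With α = 0.63, T₂ = 98.37 K.
ΔT = T₂ − T₁ = -3.766 K.

-3.77 kelvin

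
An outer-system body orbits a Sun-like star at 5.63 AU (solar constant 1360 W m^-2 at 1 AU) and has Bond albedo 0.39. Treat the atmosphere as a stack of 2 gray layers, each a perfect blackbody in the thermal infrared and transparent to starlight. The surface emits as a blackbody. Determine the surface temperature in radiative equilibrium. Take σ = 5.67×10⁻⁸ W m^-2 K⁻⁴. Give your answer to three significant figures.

Flux at the orbit: S = 1360/(5.63)² = 42.91 W m^-2.
OLR = S(1−α)/4 = 6.543 W m^-2; the top layer radiates at T_e = 103.6 K.
With N = 2 opaque layers, T_s = (N+1)^(1/4)·T_e = 3^(1/4)·103.6 = 136.4 K.

136 kelvin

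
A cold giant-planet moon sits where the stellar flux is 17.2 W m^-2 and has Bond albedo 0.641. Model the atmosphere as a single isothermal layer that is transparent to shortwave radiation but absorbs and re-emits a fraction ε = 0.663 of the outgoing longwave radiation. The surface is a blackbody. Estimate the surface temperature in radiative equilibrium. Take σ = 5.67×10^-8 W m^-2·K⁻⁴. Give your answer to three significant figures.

At the top of the atmosphere, σT_e⁴ = S(1−α)/4 = 1.544 W m^-2, giving T_e = 72.23 K.
Surface balance with a leaky layer gives σT_s⁴ = σT_e⁴·2/(2−ε), so T_s = T_e·[2/(2−0.663)]^(1/4) = 79.89 K.

79.9 K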